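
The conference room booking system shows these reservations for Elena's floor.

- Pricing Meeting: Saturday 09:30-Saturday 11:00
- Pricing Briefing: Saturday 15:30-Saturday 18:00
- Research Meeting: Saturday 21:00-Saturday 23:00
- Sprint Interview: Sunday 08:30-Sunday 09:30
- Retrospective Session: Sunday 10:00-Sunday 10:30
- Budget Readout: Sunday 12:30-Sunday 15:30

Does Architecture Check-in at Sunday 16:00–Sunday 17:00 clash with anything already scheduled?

No — it doesn't clash with anything

Pricing Meeting: ends Saturday 11:00 at or before Architecture Check-in starts Sunday 16:00 → clear.
Pricing Briefing: ends Saturday 18:00 at or before Architecture Check-in starts Sunday 16:00 → clear.
Research Meeting: ends Saturday 23:00 at or before Architecture Check-in starts Sunday 16:00 → clear.
Sprint Interview: ends Sunday 09:30 at or before Architecture Check-in starts Sunday 16:00 → clear.
Retrospective Session: ends Sunday 10:30 at or before Architecture Check-in starts Sunday 16:00 → clear.
Budget Readout: ends Sunday 15:30 at or before Architecture Check-in starts Sunday 16:00 → clear.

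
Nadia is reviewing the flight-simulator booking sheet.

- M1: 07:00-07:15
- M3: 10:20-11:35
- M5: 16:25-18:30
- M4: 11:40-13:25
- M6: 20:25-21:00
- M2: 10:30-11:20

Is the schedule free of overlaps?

No

Check each pair: they overlap iff neither finishes before the other starts.
Sorted by start: M1, M3, M2, M4, M5, M6.
M3 starts after M1 ends — done with M1.
M2 starts before M3 ends → M3 and M2 overlap.
That's a conflict, so the schedule is not conflict-free.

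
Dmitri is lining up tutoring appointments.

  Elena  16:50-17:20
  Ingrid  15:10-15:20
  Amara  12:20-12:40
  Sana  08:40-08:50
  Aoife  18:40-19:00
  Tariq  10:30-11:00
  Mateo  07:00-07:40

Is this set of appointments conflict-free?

Sorted by start: Mateo, Sana, Tariq, Amara, Ingrid, Elena, Aoife.
Sana starts after Mateo ends, so Mateo has no further overlaps.
Tariq starts after Sana ends, so Sana has no further overlaps.
Amara starts after Tariq ends, so Tariq has no further overlaps.
Ingrid starts after Amara ends, so Amara has no further overlaps.
Elena starts after Ingrid ends, so Ingrid has no further overlaps.
Aoife starts after Elena ends.
Every pair is clear; the schedule has no overlaps.

Yes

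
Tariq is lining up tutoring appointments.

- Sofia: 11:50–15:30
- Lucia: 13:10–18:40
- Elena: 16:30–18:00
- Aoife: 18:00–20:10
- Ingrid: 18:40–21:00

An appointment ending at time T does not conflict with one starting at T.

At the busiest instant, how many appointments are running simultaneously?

Walk through starts and ends in time order (an end at T is processed before a start at T):
11:50 start Sofia → 1
13:10 start Lucia → 2
15:30 end Sofia → 1
16:30 start Elena → 2
18:00 end Elena → 1
18:00 start Aoife → 2
18:40 end Lucia → 1
18:40 start Ingrid → 2
20:10 end Aoife → 1
21:00 end Ingrid → 0
Peak is 2, at 13:10 (Lucia, Sofia).

2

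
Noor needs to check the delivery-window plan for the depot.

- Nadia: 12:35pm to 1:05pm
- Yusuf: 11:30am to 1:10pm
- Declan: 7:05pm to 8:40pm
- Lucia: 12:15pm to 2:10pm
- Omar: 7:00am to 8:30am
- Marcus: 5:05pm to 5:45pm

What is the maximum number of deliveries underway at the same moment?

3

Sort all start/end points and keep a running count:
7:00am start Omar → 1
8:30am end Omar → 0
11:30am start Yusuf → 1
12:15pm start Lucia → 2
12:35pm start Nadia → 3
1:05pm end Nadia → 2
1:10pm end Yusuf → 1
2:10pm end Lucia → 0
5:05pm start Marcus → 1
5:45pm end Marcus → 0
7:05pm start Declan → 1
8:40pm end Declan → 0
Peak is 3, at 12:35pm (Lucia, Nadia, Yusuf).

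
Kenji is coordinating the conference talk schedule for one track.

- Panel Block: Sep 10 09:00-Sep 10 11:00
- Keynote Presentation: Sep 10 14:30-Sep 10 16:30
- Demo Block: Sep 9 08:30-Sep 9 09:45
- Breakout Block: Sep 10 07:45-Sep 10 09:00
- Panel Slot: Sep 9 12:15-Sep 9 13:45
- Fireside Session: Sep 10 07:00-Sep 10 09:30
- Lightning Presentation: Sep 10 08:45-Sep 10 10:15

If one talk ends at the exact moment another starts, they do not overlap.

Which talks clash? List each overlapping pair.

Breakout Block & Fireside Session, Breakout Block & Lightning Presentation, Fireside Session & Lightning Presentation, Fireside Session & Panel Block, Lightning Presentation & Panel Block

Sorted by start: Demo Block, Panel Slot, Fireside Session, Breakout Block, Lightning Presentation, Panel Block, Keynote Presentation.
Panel Slot starts after Demo Block ends, so Demo Block has no further overlaps.
Fireside Session starts after Panel Slot ends, so Panel Slot has no further overlaps.
Breakout Block starts before Fireside Session ends → Fireside Session and Breakout Block overlap.
Lightning Presentation starts before Fireside Session ends → Fireside Session and Lightning Presentation overlap.
Panel Block starts before Fireside Session ends → Fireside Session and Panel Block overlap.
Keynote Presentation starts after Fireside Session ends.
Lightning Presentation starts before Breakout Block ends → Breakout Block and Lightning Presentation overlap.
Panel Block starts exactly when Breakout Block ends (back-to-back, no overlap), so Breakout Block has no further overlaps.
Panel Block starts before Lightning Presentation ends → Lightning Presentation and Panel Block overlap.
Keynote Presentation starts after Lightning Presentation ends.
Keynote Presentation starts after Panel Block ends.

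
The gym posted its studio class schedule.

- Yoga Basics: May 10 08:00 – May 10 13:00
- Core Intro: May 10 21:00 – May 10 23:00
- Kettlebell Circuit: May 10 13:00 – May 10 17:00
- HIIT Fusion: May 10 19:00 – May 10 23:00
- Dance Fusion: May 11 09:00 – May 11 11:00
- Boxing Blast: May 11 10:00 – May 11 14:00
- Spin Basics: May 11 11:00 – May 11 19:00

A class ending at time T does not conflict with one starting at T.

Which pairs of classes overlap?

Boxing Blast & Dance Fusion, Boxing Blast & Spin Basics, Core Intro & HIIT Fusion

Sorted by start: Yoga Basics, Kettlebell Circuit, HIIT Fusion, Core Intro, Dance Fusion, Boxing Blast, Spin Basics.
Kettlebell Circuit starts exactly when Yoga Basics ends (back-to-back, no overlap); Yoga Basics is clear from here.
HIIT Fusion starts after Kettlebell Circuit ends; Kettlebell Circuit is clear from here.
Core Intro starts before HIIT Fusion ends → HIIT Fusion and Core Intro overlap.
Dance Fusion starts after HIIT Fusion ends; HIIT Fusion is clear from here.
Dance Fusion starts after Core Intro ends; Core Intro is clear from here.
Boxing Blast starts before Dance Fusion ends → Dance Fusion and Boxing Blast overlap.
Spin Basics starts exactly when Dance Fusion ends (back-to-back, no overlap).
Spin Basics starts before Boxing Blast ends → Boxing Blast and Spin Basics overlap.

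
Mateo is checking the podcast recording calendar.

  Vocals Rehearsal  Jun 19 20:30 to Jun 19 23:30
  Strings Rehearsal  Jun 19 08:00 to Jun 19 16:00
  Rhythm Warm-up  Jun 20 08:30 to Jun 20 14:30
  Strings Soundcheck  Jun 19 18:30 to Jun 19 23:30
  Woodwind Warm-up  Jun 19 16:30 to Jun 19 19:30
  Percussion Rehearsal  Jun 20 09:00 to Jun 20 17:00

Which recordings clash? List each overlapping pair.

Percussion Rehearsal & Rhythm Warm-up, Strings Soundcheck & Vocals Rehearsal, Strings Soundcheck & Woodwind Warm-up

Check each pair: they overlap iff neither finishes before the other starts.
Sorted by start: Strings Rehearsal, Woodwind Warm-up, Strings Soundcheck, Vocals Rehearsal, Rhythm Warm-up, Percussion Rehearsal.
Woodwind Warm-up starts after Strings Rehearsal ends — done with Strings Rehearsal.
Strings Soundcheck starts before Woodwind Warm-up ends → Woodwind Warm-up and Strings Soundcheck overlap.
Vocals Rehearsal starts after Woodwind Warm-up ends — done with Woodwind Warm-up.
Vocals Rehearsal starts before Strings Soundcheck ends → Strings Soundcheck and Vocals Rehearsal overlap.
Rhythm Warm-up starts after Strings Soundcheck ends — done with Strings Soundcheck.
Rhythm Warm-up starts after Vocals Rehearsal ends — done with Vocals Rehearsal.
Percussion Rehearsal starts before Rhythm Warm-up ends → Rhythm Warm-up and Percussion Rehearsal overlap.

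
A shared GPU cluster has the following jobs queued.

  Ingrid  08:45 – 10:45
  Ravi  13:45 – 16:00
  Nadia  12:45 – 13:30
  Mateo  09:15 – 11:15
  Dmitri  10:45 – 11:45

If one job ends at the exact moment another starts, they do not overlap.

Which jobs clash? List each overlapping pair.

Sorted by start: Ingrid, Mateo, Dmitri, Nadia, Ravi.
Mateo starts before Ingrid ends → Ingrid and Mateo overlap.
Dmitri starts exactly when Ingrid ends (back-to-back, no overlap); Ingrid is clear from here.
Dmitri starts before Mateo ends → Mateo and Dmitri overlap.
Nadia starts after Mateo ends; Mateo is clear from here.
Nadia starts after Dmitri ends; Dmitri is clear from here.
Ravi starts after Nadia ends.

Dmitri & Mateo, Ingrid & Mateo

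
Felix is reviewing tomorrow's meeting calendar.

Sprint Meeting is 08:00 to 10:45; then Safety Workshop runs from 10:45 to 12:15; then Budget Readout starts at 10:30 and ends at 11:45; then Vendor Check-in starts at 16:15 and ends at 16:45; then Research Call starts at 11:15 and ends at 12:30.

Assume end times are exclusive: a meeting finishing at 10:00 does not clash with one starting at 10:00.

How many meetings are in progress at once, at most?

Sweep the timeline, counting +1 at each start and −1 at each end (ends before starts at a tie):
08:00 start Sprint Meeting → 1
10:30 start Budget Readout → 2
10:45 end Sprint Meeting → 1
10:45 start Safety Workshop → 2
11:15 start Research Call → 3
11:45 end Budget Readout → 2
12:15 end Safety Workshop → 1
12:30 end Research Call → 0
16:15 start Vendor Check-in → 1
16:45 end Vendor Check-in → 0
Peak is 3, at 11:15 (Budget Readout, Research Call, Safety Workshop).

3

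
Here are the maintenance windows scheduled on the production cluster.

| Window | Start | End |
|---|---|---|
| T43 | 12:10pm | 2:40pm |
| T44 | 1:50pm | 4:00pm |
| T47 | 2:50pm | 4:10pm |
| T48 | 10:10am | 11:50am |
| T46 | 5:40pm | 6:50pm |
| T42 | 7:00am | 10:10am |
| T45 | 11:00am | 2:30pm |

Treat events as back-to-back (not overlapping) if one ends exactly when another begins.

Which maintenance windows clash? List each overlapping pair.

Sorted by start: T42, T48, T45, T43, T44, T47, T46.
T48 starts exactly when T42 ends (back-to-back, no overlap); T42 is clear from here.
T45 starts before T48 ends → T48 and T45 overlap.
T43 starts after T48 ends; T48 is clear from here.
T43 starts before T45 ends → T45 and T43 overlap.
T44 starts before T45 ends → T45 and T44 overlap.
T47 starts after T45 ends; T45 is clear from here.
T44 starts before T43 ends → T43 and T44 overlap.
T47 starts after T43 ends; T43 is clear from here.
T47 starts before T44 ends → T44 and T47 overlap.
T46 starts after T44 ends.
T46 starts after T47 ends.

T43 & T44, T43 & T45, T44 & T45, T44 & T47, T45 & T48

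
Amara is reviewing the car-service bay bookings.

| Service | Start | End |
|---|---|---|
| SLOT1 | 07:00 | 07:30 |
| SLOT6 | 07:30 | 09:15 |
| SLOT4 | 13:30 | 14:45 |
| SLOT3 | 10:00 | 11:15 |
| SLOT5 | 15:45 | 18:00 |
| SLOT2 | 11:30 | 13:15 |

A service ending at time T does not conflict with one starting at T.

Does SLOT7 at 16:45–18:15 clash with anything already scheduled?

SLOT1: ends 07:30 at or before SLOT7 starts 16:45 → clear.
SLOT6: ends 09:15 at or before SLOT7 starts 16:45 → clear.
SLOT3: ends 11:15 at or before SLOT7 starts 16:45 → clear.
SLOT2: ends 13:15 at or before SLOT7 starts 16:45 → clear.
SLOT4: ends 14:45 at or before SLOT7 starts 16:45 → clear.
SLOT5: starts 15:45 before SLOT7 ends 18:15, and ends 18:00 after SLOT7 starts 16:45 → overlap.
SLOT7 overlaps SLOT5.

Yes — it overlaps SLOT5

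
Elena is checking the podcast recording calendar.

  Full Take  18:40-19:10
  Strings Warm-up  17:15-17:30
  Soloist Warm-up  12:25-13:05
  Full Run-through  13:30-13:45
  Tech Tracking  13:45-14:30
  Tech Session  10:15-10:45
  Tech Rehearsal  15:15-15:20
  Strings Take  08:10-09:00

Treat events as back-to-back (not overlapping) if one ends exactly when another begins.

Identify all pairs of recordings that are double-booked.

no conflicts

Check each pair: they overlap iff neither finishes before the other starts.
Sorted by start: Strings Take, Tech Session, Soloist Warm-up, Full Run-through, Tech Tracking, Tech Rehearsal, Strings Warm-up, Full Take.
Tech Session starts after Strings Take ends; Strings Take is clear from here.
Soloist Warm-up starts after Tech Session ends; Tech Session is clear from here.
Full Run-through starts after Soloist Warm-up ends; Soloist Warm-up is clear from here.
Tech Tracking starts exactly when Full Run-through ends (back-to-back, no overlap); Full Run-through is clear from here.
Tech Rehearsal starts after Tech Tracking ends; Tech Tracking is clear from here.
Strings Warm-up starts after Tech Rehearsal ends; Tech Rehearsal is clear from here.
Full Take starts after Strings Warm-up ends.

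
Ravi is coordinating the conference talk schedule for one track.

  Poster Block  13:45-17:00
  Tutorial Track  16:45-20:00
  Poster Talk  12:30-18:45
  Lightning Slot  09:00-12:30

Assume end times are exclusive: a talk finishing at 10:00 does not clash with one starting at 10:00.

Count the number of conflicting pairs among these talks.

3

Check each pair: they overlap iff neither finishes before the other starts.
Sorted by start: Lightning Slot, Poster Talk, Poster Block, Tutorial Track.
Poster Talk starts exactly when Lightning Slot ends (back-to-back, no overlap), so Lightning Slot has no further overlaps.
Poster Block starts before Poster Talk ends → Poster Talk and Poster Block overlap.
Tutorial Track starts before Poster Talk ends → Poster Talk and Tutorial Track overlap.
Tutorial Track starts before Poster Block ends → Poster Block and Tutorial Track overlap.
Overlapping pairs: Poster Block & Poster Talk, Poster Block & Tutorial Track, Poster Talk & Tutorial Track — 3 in total.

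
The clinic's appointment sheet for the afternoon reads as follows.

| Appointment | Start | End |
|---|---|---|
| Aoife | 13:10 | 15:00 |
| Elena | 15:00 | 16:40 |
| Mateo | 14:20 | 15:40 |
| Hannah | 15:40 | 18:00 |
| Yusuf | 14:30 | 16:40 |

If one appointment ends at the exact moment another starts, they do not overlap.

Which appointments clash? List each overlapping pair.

Aoife & Mateo, Aoife & Yusuf, Elena & Hannah, Elena & Mateo, Elena & Yusuf, Hannah & Yusuf, Mateo & Yusuf

Sorted by start: Aoife, Mateo, Yusuf, Elena, Hannah.
Mateo starts before Aoife ends → Aoife and Mateo overlap.
Yusuf starts before Aoife ends → Aoife and Yusuf overlap.
Elena starts exactly when Aoife ends (back-to-back, no overlap) — done with Aoife.
Yusuf starts before Mateo ends → Mateo and Yusuf overlap.
Elena starts before Mateo ends → Mateo and Elena overlap.
Hannah starts exactly when Mateo ends (back-to-back, no overlap).
Elena starts before Yusuf ends → Yusuf and Elena overlap.
Hannah starts before Yusuf ends → Yusuf and Hannah overlap.
Hannah starts before Elena ends → Elena and Hannah overlap.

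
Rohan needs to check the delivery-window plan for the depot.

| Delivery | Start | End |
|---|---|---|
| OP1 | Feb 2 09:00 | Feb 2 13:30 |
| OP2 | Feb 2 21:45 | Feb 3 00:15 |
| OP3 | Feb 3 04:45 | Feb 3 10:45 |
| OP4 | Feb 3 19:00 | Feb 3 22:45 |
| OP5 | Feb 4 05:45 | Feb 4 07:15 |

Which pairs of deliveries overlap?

no overlapping pairs

Sorted by start: OP1, OP2, OP3, OP4, OP5.
OP2 starts after OP1 ends — done with OP1.
OP3 starts after OP2 ends — done with OP2.
OP4 starts after OP3 ends — done with OP3.
OP5 starts after OP4 ends.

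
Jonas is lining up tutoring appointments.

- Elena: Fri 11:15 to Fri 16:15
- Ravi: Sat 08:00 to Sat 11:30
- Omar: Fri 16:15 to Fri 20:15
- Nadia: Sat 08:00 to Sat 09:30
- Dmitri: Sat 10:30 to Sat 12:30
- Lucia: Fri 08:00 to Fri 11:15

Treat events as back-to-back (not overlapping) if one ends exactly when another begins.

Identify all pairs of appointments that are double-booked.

Sorted by start: Lucia, Elena, Omar, Ravi, Nadia, Dmitri.
Elena starts exactly when Lucia ends (back-to-back, no overlap) — done with Lucia.
Omar starts exactly when Elena ends (back-to-back, no overlap) — done with Elena.
Ravi starts after Omar ends — done with Omar.
Nadia starts before Ravi ends → Ravi and Nadia overlap.
Dmitri starts before Ravi ends → Ravi and Dmitri overlap.
Dmitri starts after Nadia ends.

Dmitri & Ravi, Nadia & Ravi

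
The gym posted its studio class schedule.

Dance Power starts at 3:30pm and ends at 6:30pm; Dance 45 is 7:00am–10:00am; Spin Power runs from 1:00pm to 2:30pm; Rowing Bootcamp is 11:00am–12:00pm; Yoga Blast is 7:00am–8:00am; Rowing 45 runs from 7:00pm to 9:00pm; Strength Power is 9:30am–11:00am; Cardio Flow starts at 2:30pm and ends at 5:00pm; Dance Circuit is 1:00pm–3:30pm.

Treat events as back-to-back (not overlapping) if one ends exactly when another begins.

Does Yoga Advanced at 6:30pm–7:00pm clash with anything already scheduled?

No — it doesn't clash with anything

Yoga Blast: ends 8:00am at or before Yoga Advanced starts 6:30pm → clear.
Dance 45: ends 10:00am at or before Yoga Advanced starts 6:30pm → clear.
Strength Power: ends 11:00am at or before Yoga Advanced starts 6:30pm → clear.
Rowing Bootcamp: ends 12:00pm at or before Yoga Advanced starts 6:30pm → clear.
Spin Power: ends 2:30pm at or before Yoga Advanced starts 6:30pm → clear.
Dance Circuit: ends 3:30pm at or before Yoga Advanced starts 6:30pm → clear.
Cardio Flow: ends 5:00pm at or before Yoga Advanced starts 6:30pm → clear.
Dance Power: ends 6:30pm at or before Yoga Advanced starts 6:30pm → clear.
Rowing 45: starts 7:00pm at or after Yoga Advanced ends 7:00pm → clear.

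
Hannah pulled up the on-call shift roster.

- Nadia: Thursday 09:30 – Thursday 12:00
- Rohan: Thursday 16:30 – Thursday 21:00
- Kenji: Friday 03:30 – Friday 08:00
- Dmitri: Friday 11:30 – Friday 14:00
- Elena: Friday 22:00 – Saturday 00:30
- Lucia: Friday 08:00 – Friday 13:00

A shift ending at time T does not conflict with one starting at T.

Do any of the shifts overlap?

Sorted by start: Nadia, Rohan, Kenji, Lucia, Dmitri, Elena.
Rohan starts after Nadia ends — done with Nadia.
Kenji starts after Rohan ends — done with Rohan.
Lucia starts exactly when Kenji ends (back-to-back, no overlap) — done with Kenji.
Dmitri starts before Lucia ends → Lucia and Dmitri overlap.
That's a conflict, so the schedule is not conflict-free.

Yes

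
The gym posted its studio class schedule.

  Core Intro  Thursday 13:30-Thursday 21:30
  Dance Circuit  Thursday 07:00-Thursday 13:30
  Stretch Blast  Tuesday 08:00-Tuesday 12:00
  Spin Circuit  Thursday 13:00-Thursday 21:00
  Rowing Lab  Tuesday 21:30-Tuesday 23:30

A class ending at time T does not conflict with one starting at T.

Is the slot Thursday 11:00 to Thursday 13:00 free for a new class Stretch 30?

No — it overlaps Dance Circuit

Stretch Blast: ends Tuesday 12:00 at or before Stretch 30 starts Thursday 11:00 → clear.
Rowing Lab: ends Tuesday 23:30 at or before Stretch 30 starts Thursday 11:00 → clear.
Dance Circuit: starts Thursday 07:00 before Stretch 30 ends Thursday 13:00, and ends Thursday 13:30 after Stretch 30 starts Thursday 11:00 → overlap.
Spin Circuit: starts Thursday 13:00 at or after Stretch 30 ends Thursday 13:00 → clear.
Core Intro: starts Thursday 13:30 at or after Stretch 30 ends Thursday 13:00 → clear.
Stretch 30 overlaps Dance Circuit.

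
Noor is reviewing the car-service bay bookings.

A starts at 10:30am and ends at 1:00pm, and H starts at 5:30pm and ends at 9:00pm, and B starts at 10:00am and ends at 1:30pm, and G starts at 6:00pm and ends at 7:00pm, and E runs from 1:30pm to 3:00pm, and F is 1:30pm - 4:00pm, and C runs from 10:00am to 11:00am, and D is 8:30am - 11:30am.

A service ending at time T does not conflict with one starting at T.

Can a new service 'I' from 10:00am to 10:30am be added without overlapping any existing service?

No — it overlaps B, C, D

D: starts 8:30am before I ends 10:30am, and ends 11:30am after I starts 10:00am → overlap.
B: starts 10:00am before I ends 10:30am, and ends 1:30pm after I starts 10:00am → overlap.
C: starts 10:00am before I ends 10:30am, and ends 11:00am after I starts 10:00am → overlap.
A: starts 10:30am at or after I ends 10:30am → clear.
E: starts 1:30pm at or after I ends 10:30am → clear.
F: starts 1:30pm at or after I ends 10:30am → clear.
H: starts 5:30pm at or after I ends 10:30am → clear.
G: starts 6:00pm at or after I ends 10:30am → clear.
I overlaps B, C, D.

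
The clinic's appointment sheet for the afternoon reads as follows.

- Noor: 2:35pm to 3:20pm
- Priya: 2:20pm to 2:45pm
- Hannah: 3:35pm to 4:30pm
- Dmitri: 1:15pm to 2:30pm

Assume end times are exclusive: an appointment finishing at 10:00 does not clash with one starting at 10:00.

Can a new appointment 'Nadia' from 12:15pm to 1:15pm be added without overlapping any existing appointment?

Dmitri: starts 1:15pm at or after Nadia ends 1:15pm → clear.
Priya: starts 2:20pm at or after Nadia ends 1:15pm → clear.
Noor: starts 2:35pm at or after Nadia ends 1:15pm → clear.
Hannah: starts 3:35pm at or after Nadia ends 1:15pm → clear.

Yes — the slot is free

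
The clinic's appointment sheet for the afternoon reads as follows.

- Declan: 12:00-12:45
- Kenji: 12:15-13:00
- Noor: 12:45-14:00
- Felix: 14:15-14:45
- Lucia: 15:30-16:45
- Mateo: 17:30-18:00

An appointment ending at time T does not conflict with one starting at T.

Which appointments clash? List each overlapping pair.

Sorted by start: Declan, Kenji, Noor, Felix, Lucia, Mateo.
Kenji starts before Declan ends → Declan and Kenji overlap.
Noor starts exactly when Declan ends (back-to-back, no overlap), so nothing later overlaps Declan either.
Noor starts before Kenji ends → Kenji and Noor overlap.
Felix starts after Kenji ends, so nothing later overlaps Kenji either.
Felix starts after Noor ends, so nothing later overlaps Noor either.
Lucia starts after Felix ends, so nothing later overlaps Felix either.
Mateo starts after Lucia ends.

Declan & Kenji, Kenji & Noor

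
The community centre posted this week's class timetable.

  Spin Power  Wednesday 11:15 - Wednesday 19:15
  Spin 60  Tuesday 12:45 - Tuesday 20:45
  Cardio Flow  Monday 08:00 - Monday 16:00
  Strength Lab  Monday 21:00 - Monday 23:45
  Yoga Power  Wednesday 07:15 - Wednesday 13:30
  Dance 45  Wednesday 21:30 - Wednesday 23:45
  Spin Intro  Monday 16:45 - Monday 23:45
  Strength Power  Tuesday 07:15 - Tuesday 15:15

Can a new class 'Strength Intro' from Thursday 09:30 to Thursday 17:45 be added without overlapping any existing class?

Yes — the slot is free

Cardio Flow: ends Monday 16:00 at or before Strength Intro starts Thursday 09:30 → clear.
Spin Intro: ends Monday 23:45 at or before Strength Intro starts Thursday 09:30 → clear.
Strength Lab: ends Monday 23:45 at or before Strength Intro starts Thursday 09:30 → clear.
Strength Power: ends Tuesday 15:15 at or before Strength Intro starts Thursday 09:30 → clear.
Spin 60: ends Tuesday 20:45 at or before Strength Intro starts Thursday 09:30 → clear.
Yoga Power: ends Wednesday 13:30 at or before Strength Intro starts Thursday 09:30 → clear.
Spin Power: ends Wednesday 19:15 at or before Strength Intro starts Thursday 09:30 → clear.
Dance 45: ends Wednesday 23:45 at or before Strength Intro starts Thursday 09:30 → clear.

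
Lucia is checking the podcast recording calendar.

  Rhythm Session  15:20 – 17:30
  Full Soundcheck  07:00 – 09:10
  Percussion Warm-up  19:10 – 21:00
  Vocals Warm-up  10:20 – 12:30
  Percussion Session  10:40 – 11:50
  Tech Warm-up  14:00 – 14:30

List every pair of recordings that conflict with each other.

Percussion Session & Vocals Warm-up

Two intervals overlap when each starts before the other ends.
Sorted by start: Full Soundcheck, Vocals Warm-up, Percussion Session, Tech Warm-up, Rhythm Session, Percussion Warm-up.
Vocals Warm-up starts after Full Soundcheck ends, so nothing later overlaps Full Soundcheck either.
Percussion Session starts before Vocals Warm-up ends → Vocals Warm-up and Percussion Session overlap.
Tech Warm-up starts after Vocals Warm-up ends, so nothing later overlaps Vocals Warm-up either.
Tech Warm-up starts after Percussion Session ends, so nothing later overlaps Percussion Session either.
Rhythm Session starts after Tech Warm-up ends, so nothing later overlaps Tech Warm-up either.
Percussion Warm-up starts after Rhythm Session ends.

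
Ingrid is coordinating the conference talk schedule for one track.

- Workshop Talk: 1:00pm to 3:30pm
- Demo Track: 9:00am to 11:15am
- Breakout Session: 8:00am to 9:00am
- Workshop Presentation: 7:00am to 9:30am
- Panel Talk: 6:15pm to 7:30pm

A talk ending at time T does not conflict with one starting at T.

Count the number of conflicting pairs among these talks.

2

Two intervals overlap when each starts before the other ends.
Sorted by start: Workshop Presentation, Breakout Session, Demo Track, Workshop Talk, Panel Talk.
Breakout Session starts before Workshop Presentation ends → Workshop Presentation and Breakout Session overlap.
Demo Track starts before Workshop Presentation ends → Workshop Presentation and Demo Track overlap.
Workshop Talk starts after Workshop Presentation ends — done with Workshop Presentation.
Demo Track starts exactly when Breakout Session ends (back-to-back, no overlap) — done with Breakout Session.
Workshop Talk starts after Demo Track ends — done with Demo Track.
Panel Talk starts after Workshop Talk ends.
Overlapping pairs: Breakout Session & Workshop Presentation, Demo Track & Workshop Presentation — 2 in total.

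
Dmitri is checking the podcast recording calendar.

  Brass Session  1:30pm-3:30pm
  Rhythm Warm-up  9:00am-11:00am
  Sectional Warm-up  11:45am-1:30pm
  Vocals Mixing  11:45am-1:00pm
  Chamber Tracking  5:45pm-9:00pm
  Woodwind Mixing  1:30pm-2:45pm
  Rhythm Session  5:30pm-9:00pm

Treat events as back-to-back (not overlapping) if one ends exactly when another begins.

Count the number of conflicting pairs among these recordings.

Sorted by start: Rhythm Warm-up, Sectional Warm-up, Vocals Mixing, Brass Session, Woodwind Mixing, Rhythm Session, Chamber Tracking.
Sectional Warm-up starts after Rhythm Warm-up ends — done with Rhythm Warm-up.
Vocals Mixing starts before Sectional Warm-up ends → Sectional Warm-up and Vocals Mixing overlap.
Brass Session starts exactly when Sectional Warm-up ends (back-to-back, no overlap) — done with Sectional Warm-up.
Brass Session starts after Vocals Mixing ends — done with Vocals Mixing.
Woodwind Mixing starts before Brass Session ends → Brass Session and Woodwind Mixing overlap.
Rhythm Session starts after Brass Session ends — done with Brass Session.
Rhythm Session starts after Woodwind Mixing ends — done with Woodwind Mixing.
Chamber Tracking starts before Rhythm Session ends → Rhythm Session and Chamber Tracking overlap.
Overlapping pairs: Brass Session & Woodwind Mixing, Chamber Tracking & Rhythm Session, Sectional Warm-up & Vocals Mixing — 3 in total.

3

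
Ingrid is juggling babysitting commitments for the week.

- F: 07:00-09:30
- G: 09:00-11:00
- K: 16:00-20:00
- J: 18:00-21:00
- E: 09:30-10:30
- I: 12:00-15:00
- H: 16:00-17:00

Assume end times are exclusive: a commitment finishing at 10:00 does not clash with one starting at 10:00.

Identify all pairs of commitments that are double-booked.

Sorted by start: F, G, E, I, H, K, J.
G starts before F ends → F and G overlap.
E starts exactly when F ends (back-to-back, no overlap); F is clear from here.
E starts before G ends → G and E overlap.
I starts after G ends; G is clear from here.
I starts after E ends; E is clear from here.
H starts after I ends; I is clear from here.
K starts before H ends → H and K overlap.
J starts after H ends.
J starts before K ends → K and J overlap.

E & G, F & G, H & K, J & K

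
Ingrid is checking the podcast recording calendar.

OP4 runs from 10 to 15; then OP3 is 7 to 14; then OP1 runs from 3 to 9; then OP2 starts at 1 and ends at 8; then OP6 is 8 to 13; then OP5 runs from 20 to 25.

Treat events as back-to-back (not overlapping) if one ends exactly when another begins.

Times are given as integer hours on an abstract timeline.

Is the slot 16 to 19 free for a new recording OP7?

OP2: ends 8 at or before OP7 starts 16 → clear.
OP1: ends 9 at or before OP7 starts 16 → clear.
OP3: ends 14 at or before OP7 starts 16 → clear.
OP6: ends 13 at or before OP7 starts 16 → clear.
OP4: ends 15 at or before OP7 starts 16 → clear.
OP5: starts 20 at or after OP7 ends 19 → clear.

Yes — the slot is free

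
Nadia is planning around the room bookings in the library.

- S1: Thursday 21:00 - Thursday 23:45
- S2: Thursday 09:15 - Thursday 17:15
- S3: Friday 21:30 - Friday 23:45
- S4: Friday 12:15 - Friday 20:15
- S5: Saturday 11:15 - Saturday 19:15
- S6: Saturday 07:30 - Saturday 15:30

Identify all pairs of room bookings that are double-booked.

Check each pair: they overlap iff neither finishes before the other starts.
Sorted by start: S2, S1, S4, S3, S6, S5.
S1 starts after S2 ends, so nothing later overlaps S2 either.
S4 starts after S1 ends, so nothing later overlaps S1 either.
S3 starts after S4 ends, so nothing later overlaps S4 either.
S6 starts after S3 ends, so nothing later overlaps S3 either.
S5 starts before S6 ends → S6 and S5 overlap.

S5 & S6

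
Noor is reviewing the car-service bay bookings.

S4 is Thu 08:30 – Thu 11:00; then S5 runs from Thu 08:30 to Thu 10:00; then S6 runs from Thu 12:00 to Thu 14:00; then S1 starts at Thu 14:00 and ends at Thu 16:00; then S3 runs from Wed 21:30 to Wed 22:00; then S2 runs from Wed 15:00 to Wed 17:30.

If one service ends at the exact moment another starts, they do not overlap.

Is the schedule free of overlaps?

No

Two intervals overlap when each starts before the other ends.
Sorted by start: S2, S3, S4, S5, S6, S1.
S3 starts after S2 ends; S2 is clear from here.
S4 starts after S3 ends; S3 is clear from here.
S5 starts before S4 ends → S4 and S5 overlap.
That's a conflict, so the schedule is not conflict-free.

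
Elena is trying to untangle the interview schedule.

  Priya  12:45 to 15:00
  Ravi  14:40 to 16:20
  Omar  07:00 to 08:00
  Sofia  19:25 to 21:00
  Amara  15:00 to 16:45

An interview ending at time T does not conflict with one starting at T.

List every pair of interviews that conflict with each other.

Sorted by start: Omar, Priya, Ravi, Amara, Sofia.
Priya starts after Omar ends — done with Omar.
Ravi starts before Priya ends → Priya and Ravi overlap.
Amara starts exactly when Priya ends (back-to-back, no overlap) — done with Priya.
Amara starts before Ravi ends → Ravi and Amara overlap.
Sofia starts after Ravi ends.
Sofia starts after Amara ends.

Amara & Ravi, Priya & Ravi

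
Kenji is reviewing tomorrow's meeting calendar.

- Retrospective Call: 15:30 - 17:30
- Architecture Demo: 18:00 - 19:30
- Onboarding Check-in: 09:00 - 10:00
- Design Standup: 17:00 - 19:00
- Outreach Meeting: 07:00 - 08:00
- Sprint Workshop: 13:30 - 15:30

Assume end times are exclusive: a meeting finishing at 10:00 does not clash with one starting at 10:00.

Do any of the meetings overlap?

Check each pair: they overlap iff neither finishes before the other starts.
Sorted by start: Outreach Meeting, Onboarding Check-in, Sprint Workshop, Retrospective Call, Design Standup, Architecture Demo.
Onboarding Check-in starts after Outreach Meeting ends; Outreach Meeting is clear from here.
Sprint Workshop starts after Onboarding Check-in ends; Onboarding Check-in is clear from here.
Retrospective Call starts exactly when Sprint Workshop ends (back-to-back, no overlap); Sprint Workshop is clear from here.
Design Standup starts before Retrospective Call ends → Retrospective Call and Design Standup overlap.
That's a conflict, so the schedule is not conflict-free.

Yes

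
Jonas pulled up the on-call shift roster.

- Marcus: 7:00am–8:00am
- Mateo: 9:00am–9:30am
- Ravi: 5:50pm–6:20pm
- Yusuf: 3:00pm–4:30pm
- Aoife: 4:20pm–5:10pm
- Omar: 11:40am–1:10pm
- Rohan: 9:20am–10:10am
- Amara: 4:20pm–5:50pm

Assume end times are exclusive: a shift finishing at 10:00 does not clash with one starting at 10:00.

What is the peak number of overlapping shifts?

Sort all start/end points and keep a running count:
7:00am start Marcus → 1
8:00am end Marcus → 0
9:00am start Mateo → 1
9:20am start Rohan → 2
9:30am end Mateo → 1
10:10am end Rohan → 0
11:40am start Omar → 1
1:10pm end Omar → 0
3:00pm start Yusuf → 1
4:20pm start Amara → 2
4:20pm start Aoife → 3
4:30pm end Yusuf → 2
5:10pm end Aoife → 1
5:50pm end Amara → 0
5:50pm start Ravi → 1
6:20pm end Ravi → 0
Peak is 3, at 4:20pm (Amara, Aoife, Yusuf).

3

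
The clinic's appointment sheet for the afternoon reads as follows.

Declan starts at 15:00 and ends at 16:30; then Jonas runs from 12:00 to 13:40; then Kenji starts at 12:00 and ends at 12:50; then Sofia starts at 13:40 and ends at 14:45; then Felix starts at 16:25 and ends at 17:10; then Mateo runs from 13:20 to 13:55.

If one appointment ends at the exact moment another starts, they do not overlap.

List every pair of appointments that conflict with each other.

Sorted by start: Jonas, Kenji, Mateo, Sofia, Declan, Felix.
Kenji starts before Jonas ends → Jonas and Kenji overlap.
Mateo starts before Jonas ends → Jonas and Mateo overlap.
Sofia starts exactly when Jonas ends (back-to-back, no overlap); Jonas is clear from here.
Mateo starts after Kenji ends; Kenji is clear from here.
Sofia starts before Mateo ends → Mateo and Sofia overlap.
Declan starts after Mateo ends; Mateo is clear from here.
Declan starts after Sofia ends; Sofia is clear from here.
Felix starts before Declan ends → Declan and Felix overlap.

Declan & Felix, Jonas & Kenji, Jonas & Mateo, Mateo & Sofia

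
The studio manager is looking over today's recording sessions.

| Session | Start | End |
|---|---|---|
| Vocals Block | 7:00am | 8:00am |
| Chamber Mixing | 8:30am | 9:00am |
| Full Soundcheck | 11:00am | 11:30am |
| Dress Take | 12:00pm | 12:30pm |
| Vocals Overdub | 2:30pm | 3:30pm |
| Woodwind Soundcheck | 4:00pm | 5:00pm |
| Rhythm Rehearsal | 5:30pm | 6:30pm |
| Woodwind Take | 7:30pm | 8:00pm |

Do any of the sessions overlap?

No

Sorted by start: Vocals Block, Chamber Mixing, Full Soundcheck, Dress Take, Vocals Overdub, Woodwind Soundcheck, Rhythm Rehearsal, Woodwind Take.
Chamber Mixing starts after Vocals Block ends — done with Vocals Block.
Full Soundcheck starts after Chamber Mixing ends — done with Chamber Mixing.
Dress Take starts after Full Soundcheck ends — done with Full Soundcheck.
Vocals Overdub starts after Dress Take ends — done with Dress Take.
Woodwind Soundcheck starts after Vocals Overdub ends — done with Vocals Overdub.
Rhythm Rehearsal starts after Woodwind Soundcheck ends — done with Woodwind Soundcheck.
Woodwind Take starts after Rhythm Rehearsal ends.
Every pair is clear; the schedule has no overlaps.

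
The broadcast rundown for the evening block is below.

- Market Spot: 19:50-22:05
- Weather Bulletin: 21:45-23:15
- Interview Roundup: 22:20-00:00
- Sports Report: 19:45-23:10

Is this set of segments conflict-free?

Sorted by start: Sports Report, Market Spot, Weather Bulletin, Interview Roundup.
Market Spot starts before Sports Report ends → Sports Report and Market Spot overlap.
That's a conflict, so the schedule is not conflict-free.

No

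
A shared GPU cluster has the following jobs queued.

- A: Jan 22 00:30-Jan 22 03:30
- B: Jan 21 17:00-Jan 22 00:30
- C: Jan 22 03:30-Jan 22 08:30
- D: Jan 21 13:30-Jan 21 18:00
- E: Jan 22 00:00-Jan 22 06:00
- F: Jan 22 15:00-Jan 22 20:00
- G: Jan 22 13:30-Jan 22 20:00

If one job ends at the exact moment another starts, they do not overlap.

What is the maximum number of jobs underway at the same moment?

Sort all start/end points and keep a running count:
Jan 21 13:30 start D → 1
Jan 21 17:00 start B → 2
Jan 21 18:00 end D → 1
Jan 22 00:00 start E → 2
Jan 22 00:30 end B → 1
Jan 22 00:30 start A → 2
Jan 22 03:30 end A → 1
Jan 22 03:30 start C → 2
Jan 22 06:00 end E → 1
Jan 22 08:30 end C → 0
Jan 22 13:30 start G → 1
Jan 22 15:00 start F → 2
Jan 22 20:00 end F → 1
Jan 22 20:00 end G → 0
Peak is 2, at Jan 21 17:00 (B, D).

2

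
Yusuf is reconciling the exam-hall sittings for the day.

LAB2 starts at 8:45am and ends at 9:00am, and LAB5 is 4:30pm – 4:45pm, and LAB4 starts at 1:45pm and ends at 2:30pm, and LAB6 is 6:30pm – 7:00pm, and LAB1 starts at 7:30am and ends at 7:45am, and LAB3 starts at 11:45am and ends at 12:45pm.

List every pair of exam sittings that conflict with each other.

Sorted by start: LAB1, LAB2, LAB3, LAB4, LAB5, LAB6.
LAB2 starts after LAB1 ends, so nothing later overlaps LAB1 either.
LAB3 starts after LAB2 ends, so nothing later overlaps LAB2 either.
LAB4 starts after LAB3 ends, so nothing later overlaps LAB3 either.
LAB5 starts after LAB4 ends, so nothing later overlaps LAB4 either.
LAB6 starts after LAB5 ends.

no conflicts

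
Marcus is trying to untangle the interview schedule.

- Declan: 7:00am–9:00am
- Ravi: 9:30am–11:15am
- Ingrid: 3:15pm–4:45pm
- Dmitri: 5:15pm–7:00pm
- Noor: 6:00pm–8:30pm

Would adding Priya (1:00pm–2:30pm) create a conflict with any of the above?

No — it doesn't clash with anything

Declan: ends 9:00am at or before Priya starts 1:00pm → clear.
Ravi: ends 11:15am at or before Priya starts 1:00pm → clear.
Ingrid: starts 3:15pm at or after Priya ends 2:30pm → clear.
Dmitri: starts 5:15pm at or after Priya ends 2:30pm → clear.
Noor: starts 6:00pm at or after Priya ends 2:30pm → clear.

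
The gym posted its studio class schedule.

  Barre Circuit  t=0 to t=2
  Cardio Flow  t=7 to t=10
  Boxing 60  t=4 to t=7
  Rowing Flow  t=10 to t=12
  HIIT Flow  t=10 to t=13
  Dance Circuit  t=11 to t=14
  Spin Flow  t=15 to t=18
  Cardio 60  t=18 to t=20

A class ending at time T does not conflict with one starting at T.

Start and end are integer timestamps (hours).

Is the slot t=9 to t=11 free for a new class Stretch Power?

No — it overlaps Cardio Flow, HIIT Flow, Rowing Flow

Barre Circuit: ends t=2 at or before Stretch Power starts t=9 → clear.
Boxing 60: ends t=7 at or before Stretch Power starts t=9 → clear.
Cardio Flow: starts t=7 before Stretch Power ends t=11, and ends t=10 after Stretch Power starts t=9 → overlap.
Rowing Flow: starts t=10 before Stretch Power ends t=11, and ends t=12 after Stretch Power starts t=9 → overlap.
HIIT Flow: starts t=10 before Stretch Power ends t=11, and ends t=13 after Stretch Power starts t=9 → overlap.
Dance Circuit: starts t=11 at or after Stretch Power ends t=11 → clear.
Spin Flow: starts t=15 at or after Stretch Power ends t=11 → clear.
Cardio 60: starts t=18 at or after Stretch Power ends t=11 → clear.
Stretch Power overlaps Cardio Flow, Rowing Flow, HIIT Flow.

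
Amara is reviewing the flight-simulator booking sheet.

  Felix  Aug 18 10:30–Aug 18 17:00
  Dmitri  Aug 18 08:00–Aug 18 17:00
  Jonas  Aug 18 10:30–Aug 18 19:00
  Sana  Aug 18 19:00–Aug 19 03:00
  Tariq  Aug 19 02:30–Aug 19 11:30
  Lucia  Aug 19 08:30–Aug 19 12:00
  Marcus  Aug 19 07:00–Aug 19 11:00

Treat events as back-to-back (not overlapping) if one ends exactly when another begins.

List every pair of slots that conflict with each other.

Sorted by start: Dmitri, Felix, Jonas, Sana, Tariq, Marcus, Lucia.
Felix starts before Dmitri ends → Dmitri and Felix overlap.
Jonas starts before Dmitri ends → Dmitri and Jonas overlap.
Sana starts after Dmitri ends, so Dmitri has no further overlaps.
Jonas starts before Felix ends → Felix and Jonas overlap.
Sana starts after Felix ends, so Felix has no further overlaps.
Sana starts exactly when Jonas ends (back-to-back, no overlap), so Jonas has no further overlaps.
Tariq starts before Sana ends → Sana and Tariq overlap.
Marcus starts after Sana ends, so Sana has no further overlaps.
Marcus starts before Tariq ends → Tariq and Marcus overlap.
Lucia starts before Tariq ends → Tariq and Lucia overlap.
Lucia starts before Marcus ends → Marcus and Lucia overlap.

Dmitri & Felix, Dmitri & Jonas, Felix & Jonas, Lucia & Marcus, Lucia & Tariq, Marcus & Tariq, Sana & Tariq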